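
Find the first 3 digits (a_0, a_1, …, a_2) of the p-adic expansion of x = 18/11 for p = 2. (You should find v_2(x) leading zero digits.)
(a_0, …, a_2) = (0, 1, 1)

v_2(18/11) = 1, so a_0 = ... = a_0 = 0. Factor out: x = 2^1 · u with u = 9/11 a unit in ℤ_2. Expand u iteratively via a_{v+i} = u_i mod 2, u_{i+1} = (u_i − a_{v+i})/2:
  u_0 = 9/11;  a_1 = 1;  u_1 = (u_0 − 1)/2 = -1/11
  u_1 = -1/11;  a_2 = 1;  u_2 = (u_1 − 1)/2 = -6/11
Digits: (0, 1, 1).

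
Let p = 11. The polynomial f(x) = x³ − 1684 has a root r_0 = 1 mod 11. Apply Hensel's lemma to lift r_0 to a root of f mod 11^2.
r_1 = 78 (mod 121)

Hensel: r_{i+1} = r_i − f(r_i)/f′(r_i) mod 11^{i+2}, where f′(x) = 3x². Iterate:
  r_0 = 1 (mod 11)
  r_1 = 78 (mod 121)
Final: r = 78 with f(r) ≡ 0 mod 11^2.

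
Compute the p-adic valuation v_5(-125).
v_5(-125) = 3

v_5(n) is the largest exponent k such that 5^k divides n. Factor out: -125 = -5^3 · 1. (Sign doesn't affect v_p.) So v_5(-125) = 3.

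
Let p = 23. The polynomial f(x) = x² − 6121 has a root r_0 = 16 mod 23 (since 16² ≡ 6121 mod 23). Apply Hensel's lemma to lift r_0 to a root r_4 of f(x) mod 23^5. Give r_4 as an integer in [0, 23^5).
r_4 = 392833 (mod 6436343)

Hensel's recurrence: r_{i+1} = r_i − f(r_i)·(f′(r_i))^{-1} mod 23^{i+2}, with f′(x) = 2x. Iterate:
  r_0 = 16 (mod 23)
  r_1 = 315 (mod 529)
  r_2 = 3489 (mod 12167)
  r_3 = 112992 (mod 279841)
  r_4 = 392833 (mod 6436343)
Final: r_4 = 392833, and one checks f(r_4) ≡ 0 mod 23^5.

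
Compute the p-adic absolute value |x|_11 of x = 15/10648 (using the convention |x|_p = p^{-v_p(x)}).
|15/10648|_11 = 1331

Step 1 — compute v_11(x) by factoring powers of 11 out of the numerator and denominator: v_11(15/10648) = -3. Step 2 — apply |x|_p = p^{-v_p(x)} = 11^{3} = 1331.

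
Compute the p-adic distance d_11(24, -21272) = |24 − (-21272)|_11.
d_11(24, -21272) = 1/1331

Step 1 — x − y = 24 − (-21272) = 21296. Step 2 — v_11(21296) = 3 (factor: 21296 = (11^3 · 16); the sign does not affect v_p). Step 3 — |x − y|_11 = 11^{-3} = 1/1331.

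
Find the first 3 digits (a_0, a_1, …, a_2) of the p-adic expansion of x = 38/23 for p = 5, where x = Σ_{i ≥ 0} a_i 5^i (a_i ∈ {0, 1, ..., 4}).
(a_0, …, a_2) = (1, 1, 2)

v_5(38/23) = 0 (numerator and denominator both coprime to 5), so x ∈ ℤ_5^×. Compute digits iteratively via a_i = x_i mod 5, x_{i+1} = (x_i − a_i)/5, with x_0 = x:
  x_0 = 38/23;  a_0 = 1;  x_1 = (x_0 − 1)/5 = 3/23
  x_1 = 3/23;  a_1 = 1;  x_2 = (x_1 − 1)/5 = -4/23
  x_2 = -4/23;  a_2 = 2;  x_3 = (x_2 − 2)/5 = -10/23
Digits: (1, 1, 2).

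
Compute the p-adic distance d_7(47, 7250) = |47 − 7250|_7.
d_7(47, 7250) = 1/2401

Step 1 — x − y = 47 − 7250 = -7203. Step 2 — v_7(-7203) = 4 (factor: -7203 = −(7^4 · 3); the sign does not affect v_p). Step 3 — |x − y|_7 = 7^{-4} = 1/2401.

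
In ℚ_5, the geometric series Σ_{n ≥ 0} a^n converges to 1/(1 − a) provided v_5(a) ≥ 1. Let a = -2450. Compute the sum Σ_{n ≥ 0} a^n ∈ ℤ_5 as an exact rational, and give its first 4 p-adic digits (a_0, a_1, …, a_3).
Σ a^n = 1/(1 − a) = 1/2451;  first 4 digits = (1, 0, 2, 0)

v_5(a) = 2 ≥ 1, so the series converges in ℤ_5 to 1/(1 − a) = 1/(1 − (-2450)) = 1/2451. Expand this rational in ℤ_5: compute digits iteratively via d_i = x_i mod 5, x_{i+1} = (x_i − d_i)/5. The first 4 digits are (1, 0, 2, 0).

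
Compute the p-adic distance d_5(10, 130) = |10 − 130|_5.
d_5(10, 130) = 1/5

Step 1 — x − y = 10 − 130 = -120. Step 2 — v_5(-120) = 1 (factor: -120 = −(5^1 · 24); the sign does not affect v_p). Step 3 — |x − y|_5 = 5^{-1} = 1/5.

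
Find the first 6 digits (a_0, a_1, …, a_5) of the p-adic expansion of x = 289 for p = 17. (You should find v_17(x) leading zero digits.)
(a_0, …, a_5) = (0, 0, 1, 0, 0, 0)

v_17(289) = 2, so a_0 = ... = a_1 = 0. Factor out: x = 17^2 · u with u = 1 a unit in ℤ_17. Expand u iteratively via a_{v+i} = u_i mod 17, u_{i+1} = (u_i − a_{v+i})/17:
  u_0 = 1;  a_2 = 1;  u_1 = (u_0 − 1)/17 = 0
  u_1 = 0;  a_3 = 0;  u_2 = (u_1 − 0)/17 = 0
  u_2 = 0;  a_4 = 0;  u_3 = (u_2 − 0)/17 = 0
  u_3 = 0;  a_5 = 0;  u_4 = (u_3 − 0)/17 = 0
Digits: (0, 0, 1, 0, 0, 0).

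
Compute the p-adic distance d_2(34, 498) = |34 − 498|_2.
d_2(34, 498) = 1/16

Step 1 — x − y = 34 − 498 = -464. Step 2 — v_2(-464) = 4 (factor: -464 = −(2^4 · 29); the sign does not affect v_p). Step 3 — |x − y|_2 = 2^{-4} = 1/16.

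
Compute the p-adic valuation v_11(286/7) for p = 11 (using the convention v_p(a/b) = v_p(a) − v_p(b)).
v_11(286/7) = 1

Factor powers of 11 from the numerator and denominator of the reduced fraction: 286 = 11^1 · 26 and 7 = 11^0 · 7. Apply v_p(a/b) = v_p(a) − v_p(b): v_11(286/7) = 1 − 0 = 1.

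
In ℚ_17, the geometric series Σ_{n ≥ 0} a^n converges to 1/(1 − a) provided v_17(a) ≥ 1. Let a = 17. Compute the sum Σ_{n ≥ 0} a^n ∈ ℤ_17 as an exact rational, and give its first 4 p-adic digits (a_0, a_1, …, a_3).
Σ a^n = 1/(1 − a) = -1/16;  first 4 digits = (1, 1, 1, 1)

v_17(a) = 1 ≥ 1, so the series converges in ℤ_17 to 1/(1 − a) = 1/(1 − 17) = -1/16. Expand this rational in ℤ_17: compute digits iteratively via d_i = x_i mod 17, x_{i+1} = (x_i − d_i)/17. The first 4 digits are (1, 1, 1, 1).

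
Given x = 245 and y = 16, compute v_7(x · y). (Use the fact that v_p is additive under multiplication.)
v_7(3920) = 2

v_p(x) = 2 (factor: 245 = 7^2 · 5); v_p(y) = 0 (factor: 16 = 7^0 · 16). Additivity: v_p(xy) = v_p(x) + v_p(y) = 2 + 0 = 2. (Direct check: xy = 3920 = 7^2 · (80).)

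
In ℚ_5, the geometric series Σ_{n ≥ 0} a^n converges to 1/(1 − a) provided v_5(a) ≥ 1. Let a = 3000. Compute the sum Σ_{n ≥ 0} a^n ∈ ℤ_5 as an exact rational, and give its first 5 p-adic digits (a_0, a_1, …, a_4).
Σ a^n = 1/(1 − a) = -1/2999;  first 5 digits = (1, 0, 0, 4, 4)

v_5(a) = 3 ≥ 1, so the series converges in ℤ_5 to 1/(1 − a) = 1/(1 − 3000) = -1/2999. Expand this rational in ℤ_5: compute digits iteratively via d_i = x_i mod 5, x_{i+1} = (x_i − d_i)/5. The first 5 digits are (1, 0, 0, 4, 4).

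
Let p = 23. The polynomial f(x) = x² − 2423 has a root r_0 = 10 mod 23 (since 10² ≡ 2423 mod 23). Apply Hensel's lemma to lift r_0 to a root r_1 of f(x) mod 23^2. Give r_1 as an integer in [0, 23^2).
r_1 = 470 (mod 529)

Hensel's recurrence: r_{i+1} = r_i − f(r_i)·(f′(r_i))^{-1} mod 23^{i+2}, with f′(x) = 2x. Iterate:
  r_0 = 10 (mod 23)
  r_1 = 470 (mod 529)
Final: r_1 = 470, and one checks f(r_1) ≡ 0 mod 23^2.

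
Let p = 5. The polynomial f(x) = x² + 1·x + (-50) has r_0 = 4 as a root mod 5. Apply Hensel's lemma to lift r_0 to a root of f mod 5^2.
r_1 = 24 (mod 25)

Hensel: r_{i+1} = r_i − f(r_i)·(f′(r_i))^{-1} mod 5^{i+2}, f′(x) = 2x + 1. Iterate:
  r_0 = 4 (mod 5)
  r_1 = 24 (mod 25)
Final: r = 24 satisfies f(r) ≡ 0 mod 5^2.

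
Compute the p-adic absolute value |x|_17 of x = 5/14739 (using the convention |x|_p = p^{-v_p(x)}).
|5/14739|_17 = 4913

Step 1 — compute v_17(x) by factoring powers of 17 out of the numerator and denominator: v_17(5/14739) = -3. Step 2 — apply |x|_p = p^{-v_p(x)} = 17^{3} = 4913.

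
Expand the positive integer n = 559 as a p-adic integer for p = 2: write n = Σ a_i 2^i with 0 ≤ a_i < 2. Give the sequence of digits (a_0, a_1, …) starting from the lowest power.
(a_0, a_1, …) = (1, 1, 1, 1, 0, 1, 0, 0, 0, 1)

Repeated division by 2 gives the digits low-to-high: 559 = 1 + 1·2^1 + 1·2^2 + 1·2^3 + 1·2^5 + 1·2^9. Digit sequence: (1, 1, 1, 1, 0, 1, 0, 0, 0, 1).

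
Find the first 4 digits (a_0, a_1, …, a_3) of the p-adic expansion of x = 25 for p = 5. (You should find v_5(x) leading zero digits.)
(a_0, …, a_3) = (0, 0, 1, 0)

v_5(25) = 2, so a_0 = ... = a_1 = 0. Factor out: x = 5^2 · u with u = 1 a unit in ℤ_5. Expand u iteratively via a_{v+i} = u_i mod 5, u_{i+1} = (u_i − a_{v+i})/5:
  u_0 = 1;  a_2 = 1;  u_1 = (u_0 − 1)/5 = 0
  u_1 = 0;  a_3 = 0;  u_2 = (u_1 − 0)/5 = 0
Digits: (0, 0, 1, 0).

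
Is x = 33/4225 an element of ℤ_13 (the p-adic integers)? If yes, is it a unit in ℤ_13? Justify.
x ∉ ℤ_13 (v_13(x) = -2 < 0)

ℤ_13 = {x ∈ ℚ_13 : v_13(x) ≥ 0} and ℤ_13^× = {x ∈ ℤ_13 : v_13(x) = 0}. Here v_13(33/4225) = v_13(num) − v_13(den) = -2; compare against these criteria.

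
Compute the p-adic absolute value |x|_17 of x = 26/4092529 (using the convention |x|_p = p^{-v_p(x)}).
|26/4092529|_17 = 83521

Step 1 — compute v_17(x) by factoring powers of 17 out of the numerator and denominator: v_17(26/4092529) = -4. Step 2 — apply |x|_p = p^{-v_p(x)} = 17^{4} = 83521.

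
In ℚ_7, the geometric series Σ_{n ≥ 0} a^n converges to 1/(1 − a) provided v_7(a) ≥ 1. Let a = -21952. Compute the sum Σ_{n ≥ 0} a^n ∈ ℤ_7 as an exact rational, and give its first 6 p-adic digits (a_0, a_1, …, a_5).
Σ a^n = 1/(1 − a) = 1/21953;  first 6 digits = (1, 0, 0, 6, 4, 5)

v_7(a) = 3 ≥ 1, so the series converges in ℤ_7 to 1/(1 − a) = 1/(1 − (-21952)) = 1/21953. Expand this rational in ℤ_7: compute digits iteratively via d_i = x_i mod 7, x_{i+1} = (x_i − d_i)/7. The first 6 digits are (1, 0, 0, 6, 4, 5).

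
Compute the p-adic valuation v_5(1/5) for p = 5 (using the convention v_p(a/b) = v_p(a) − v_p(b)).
v_5(1/5) = -1

Factor powers of 5 from the numerator and denominator of the reduced fraction: 1 = 5^0 · 1 and 5 = 5^1 · 1. Apply v_p(a/b) = v_p(a) − v_p(b): v_5(1/5) = 0 − 1 = -1.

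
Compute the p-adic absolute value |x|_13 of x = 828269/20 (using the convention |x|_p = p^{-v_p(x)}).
|828269/20|_13 = 1/28561

Step 1 — compute v_13(x) by factoring powers of 13 out of the numerator and denominator: v_13(828269/20) = 4. Step 2 — apply |x|_p = p^{-v_p(x)} = 13^{-4} = 1/28561.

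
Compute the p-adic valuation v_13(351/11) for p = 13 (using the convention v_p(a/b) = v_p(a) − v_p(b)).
v_13(351/11) = 1

Factor powers of 13 from the numerator and denominator of the reduced fraction: 351 = 13^1 · 27 and 11 = 13^0 · 11. Apply v_p(a/b) = v_p(a) − v_p(b): v_13(351/11) = 1 − 0 = 1.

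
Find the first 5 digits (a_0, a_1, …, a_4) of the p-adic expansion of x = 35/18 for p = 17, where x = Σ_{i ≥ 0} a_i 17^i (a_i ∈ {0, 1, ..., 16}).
(a_0, …, a_4) = (1, 1, 16, 0, 16)

v_17(35/18) = 0 (numerator and denominator both coprime to 17), so x ∈ ℤ_17^×. Compute digits iteratively via a_i = x_i mod 17, x_{i+1} = (x_i − a_i)/17, with x_0 = x:
  x_0 = 35/18;  a_0 = 1;  x_1 = (x_0 − 1)/17 = 1/18
  x_1 = 1/18;  a_1 = 1;  x_2 = (x_1 − 1)/17 = -1/18
  x_2 = -1/18;  a_2 = 16;  x_3 = (x_2 − 16)/17 = -17/18
  x_3 = -17/18;  a_3 = 0;  x_4 = (x_3 − 0)/17 = -1/18
  x_4 = -1/18;  a_4 = 16;  x_5 = (x_4 − 16)/17 = -17/18
Digits: (1, 1, 16, 0, 16).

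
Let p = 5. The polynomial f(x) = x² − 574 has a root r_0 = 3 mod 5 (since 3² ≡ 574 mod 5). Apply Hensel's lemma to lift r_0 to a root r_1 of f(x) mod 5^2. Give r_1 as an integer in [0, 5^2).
r_1 = 18 (mod 25)

Hensel's recurrence: r_{i+1} = r_i − f(r_i)·(f′(r_i))^{-1} mod 5^{i+2}, with f′(x) = 2x. Iterate:
  r_0 = 3 (mod 5)
  r_1 = 18 (mod 25)
Final: r_1 = 18, and one checks f(r_1) ≡ 0 mod 5^2.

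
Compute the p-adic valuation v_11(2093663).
v_11(2093663) = 5

v_11(n) is the largest exponent k such that 11^k divides n. Factor out: 2093663 = 11^5 · 13. (Sign doesn't affect v_p.) So v_11(2093663) = 5.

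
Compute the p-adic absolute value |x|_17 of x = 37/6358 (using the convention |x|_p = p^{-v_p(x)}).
|37/6358|_17 = 289

Step 1 — compute v_17(x) by factoring powers of 17 out of the numerator and denominator: v_17(37/6358) = -2. Step 2 — apply |x|_p = p^{-v_p(x)} = 17^{2} = 289.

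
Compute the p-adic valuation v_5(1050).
v_5(1050) = 2

v_5(n) is the largest exponent k such that 5^k divides n. Factor out: 1050 = 5^2 · 42. (Sign doesn't affect v_p.) So v_5(1050) = 2.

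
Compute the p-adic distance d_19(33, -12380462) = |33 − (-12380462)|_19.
d_19(33, -12380462) = 1/2476099

Step 1 — x − y = 33 − (-12380462) = 12380495. Step 2 — v_19(12380495) = 5 (factor: 12380495 = (19^5 · 5); the sign does not affect v_p). Step 3 — |x − y|_19 = 19^{-5} = 1/2476099.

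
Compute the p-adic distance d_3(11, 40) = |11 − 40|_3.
d_3(11, 40) = 1

Step 1 — x − y = 11 − 40 = -29. Step 2 — v_3(-29) = 0 (factor: -29 = −(3^0 · 29); the sign does not affect v_p). Step 3 — |x − y|_3 = 3^{0} = 1.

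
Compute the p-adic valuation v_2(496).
v_2(496) = 4

v_2(n) is the largest exponent k such that 2^k divides n. Factor out: 496 = 2^4 · 31. (Sign doesn't affect v_p.) So v_2(496) = 4.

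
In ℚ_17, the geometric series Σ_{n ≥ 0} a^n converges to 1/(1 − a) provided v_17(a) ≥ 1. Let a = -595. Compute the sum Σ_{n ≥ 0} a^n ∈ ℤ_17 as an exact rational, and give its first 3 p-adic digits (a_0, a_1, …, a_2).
Σ a^n = 1/(1 − a) = 1/596;  first 3 digits = (1, 16, 15)

v_17(a) = 1 ≥ 1, so the series converges in ℤ_17 to 1/(1 − a) = 1/(1 − (-595)) = 1/596. Expand this rational in ℤ_17: compute digits iteratively via d_i = x_i mod 17, x_{i+1} = (x_i − d_i)/17. The first 3 digits are (1, 16, 15).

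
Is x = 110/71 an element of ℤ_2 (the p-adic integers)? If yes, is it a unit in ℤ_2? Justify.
x ∈ ℤ_2 but not a unit; v_2(x) = 1 > 0

ℤ_2 = {x ∈ ℚ_2 : v_2(x) ≥ 0} and ℤ_2^× = {x ∈ ℤ_2 : v_2(x) = 0}. Here v_2(110/71) = v_2(num) − v_2(den) = 1; compare against these criteria.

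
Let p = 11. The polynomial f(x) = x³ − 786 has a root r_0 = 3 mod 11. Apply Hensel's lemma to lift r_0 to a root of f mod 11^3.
r_2 = 58 (mod 1331)

Hensel: r_{i+1} = r_i − f(r_i)/f′(r_i) mod 11^{i+2}, where f′(x) = 3x². Iterate:
  r_0 = 3 (mod 11)
  r_1 = 58 (mod 121)
  r_2 = 58 (mod 1331)
Final: r = 58 with f(r) ≡ 0 mod 11^3.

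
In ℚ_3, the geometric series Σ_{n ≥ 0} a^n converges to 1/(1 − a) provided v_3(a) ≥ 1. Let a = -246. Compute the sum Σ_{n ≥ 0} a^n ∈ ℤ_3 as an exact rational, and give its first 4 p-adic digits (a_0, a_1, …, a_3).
Σ a^n = 1/(1 − a) = 1/247;  first 4 digits = (1, 2, 0, 2)

v_3(a) = 1 ≥ 1, so the series converges in ℤ_3 to 1/(1 − a) = 1/(1 − (-246)) = 1/247. Expand this rational in ℤ_3: compute digits iteratively via d_i = x_i mod 3, x_{i+1} = (x_i − d_i)/3. The first 4 digits are (1, 2, 0, 2).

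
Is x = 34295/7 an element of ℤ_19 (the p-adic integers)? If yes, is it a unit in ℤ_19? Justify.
x ∈ ℤ_19 but not a unit; v_19(x) = 3 > 0

ℤ_19 = {x ∈ ℚ_19 : v_19(x) ≥ 0} and ℤ_19^× = {x ∈ ℤ_19 : v_19(x) = 0}. Here v_19(34295/7) = v_19(num) − v_19(den) = 3; compare against these criteria.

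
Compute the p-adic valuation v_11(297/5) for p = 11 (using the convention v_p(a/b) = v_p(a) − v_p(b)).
v_11(297/5) = 1

Factor powers of 11 from the numerator and denominator of the reduced fraction: 297 = 11^1 · 27 and 5 = 11^0 · 5. Apply v_p(a/b) = v_p(a) − v_p(b): v_11(297/5) = 1 − 0 = 1.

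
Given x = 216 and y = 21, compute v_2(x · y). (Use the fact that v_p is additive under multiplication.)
v_2(4536) = 3

v_p(x) = 3 (factor: 216 = 2^3 · 27); v_p(y) = 0 (factor: 21 = 2^0 · 21). Additivity: v_p(xy) = v_p(x) + v_p(y) = 3 + 0 = 3. (Direct check: xy = 4536 = 2^3 · (567).)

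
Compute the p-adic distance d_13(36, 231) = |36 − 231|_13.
d_13(36, 231) = 1/13

Step 1 — x − y = 36 − 231 = -195. Step 2 — v_13(-195) = 1 (factor: -195 = −(13^1 · 15); the sign does not affect v_p). Step 3 — |x − y|_13 = 13^{-1} = 1/13.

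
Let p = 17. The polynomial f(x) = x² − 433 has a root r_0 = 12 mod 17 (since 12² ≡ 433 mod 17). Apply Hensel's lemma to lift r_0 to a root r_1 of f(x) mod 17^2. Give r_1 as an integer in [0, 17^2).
r_1 = 12 (mod 289)

Hensel's recurrence: r_{i+1} = r_i − f(r_i)·(f′(r_i))^{-1} mod 17^{i+2}, with f′(x) = 2x. Iterate:
  r_0 = 12 (mod 17)
  r_1 = 12 (mod 289)
Final: r_1 = 12, and one checks f(r_1) ≡ 0 mod 17^2.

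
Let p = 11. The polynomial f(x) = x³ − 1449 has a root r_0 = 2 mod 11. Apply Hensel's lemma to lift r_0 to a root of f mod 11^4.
r_3 = 2169 (mod 14641)

Hensel: r_{i+1} = r_i − f(r_i)/f′(r_i) mod 11^{i+2}, where f′(x) = 3x². Iterate:
  r_0 = 2 (mod 11)
  r_1 = 112 (mod 121)
  r_2 = 838 (mod 1331)
  r_3 = 2169 (mod 14641)
Final: r = 2169 with f(r) ≡ 0 mod 11^4.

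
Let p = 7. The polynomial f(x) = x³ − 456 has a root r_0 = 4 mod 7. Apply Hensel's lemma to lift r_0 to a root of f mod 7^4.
r_3 = 2013 (mod 2401)

Hensel: r_{i+1} = r_i − f(r_i)/f′(r_i) mod 7^{i+2}, where f′(x) = 3x². Iterate:
  r_0 = 4 (mod 7)
  r_1 = 4 (mod 49)
  r_2 = 298 (mod 343)
  r_3 = 2013 (mod 2401)
Final: r = 2013 with f(r) ≡ 0 mod 7^4.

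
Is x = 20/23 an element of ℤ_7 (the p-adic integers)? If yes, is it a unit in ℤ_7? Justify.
x ∈ ℤ_7^× (unit); v_7(x) = 0

ℤ_7 = {x ∈ ℚ_7 : v_7(x) ≥ 0} and ℤ_7^× = {x ∈ ℤ_7 : v_7(x) = 0}. Here v_7(20/23) = v_7(num) − v_7(den) = 0; compare against these criteria.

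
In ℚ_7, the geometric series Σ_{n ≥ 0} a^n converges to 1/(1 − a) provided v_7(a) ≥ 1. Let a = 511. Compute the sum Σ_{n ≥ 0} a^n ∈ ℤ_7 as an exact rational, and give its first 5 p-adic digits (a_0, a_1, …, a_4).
Σ a^n = 1/(1 − a) = -1/510;  first 5 digits = (1, 3, 5, 5, 1)

v_7(a) = 1 ≥ 1, so the series converges in ℤ_7 to 1/(1 − a) = 1/(1 − 511) = -1/510. Expand this rational in ℤ_7: compute digits iteratively via d_i = x_i mod 7, x_{i+1} = (x_i − d_i)/7. The first 5 digits are (1, 3, 5, 5, 1).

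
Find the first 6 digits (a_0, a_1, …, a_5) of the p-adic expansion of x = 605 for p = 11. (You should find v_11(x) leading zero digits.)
(a_0, …, a_5) = (0, 0, 5, 0, 0, 0)

v_11(605) = 2, so a_0 = ... = a_1 = 0. Factor out: x = 11^2 · u with u = 5 a unit in ℤ_11. Expand u iteratively via a_{v+i} = u_i mod 11, u_{i+1} = (u_i − a_{v+i})/11:
  u_0 = 5;  a_2 = 5;  u_1 = (u_0 − 5)/11 = 0
  u_1 = 0;  a_3 = 0;  u_2 = (u_1 − 0)/11 = 0
  u_2 = 0;  a_4 = 0;  u_3 = (u_2 − 0)/11 = 0
  u_3 = 0;  a_5 = 0;  u_4 = (u_3 − 0)/11 = 0
Digits: (0, 0, 5, 0, 0, 0).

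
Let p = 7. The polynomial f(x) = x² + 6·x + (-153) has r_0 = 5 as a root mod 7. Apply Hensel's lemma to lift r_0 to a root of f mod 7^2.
r_1 = 5 (mod 49)

Hensel: r_{i+1} = r_i − f(r_i)·(f′(r_i))^{-1} mod 7^{i+2}, f′(x) = 2x + 6. Iterate:
  r_0 = 5 (mod 7)
  r_1 = 5 (mod 49)
Final: r = 5 satisfies f(r) ≡ 0 mod 7^2.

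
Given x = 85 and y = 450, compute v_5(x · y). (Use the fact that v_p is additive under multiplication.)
v_5(38250) = 3

v_p(x) = 1 (factor: 85 = 5^1 · 17); v_p(y) = 2 (factor: 450 = 5^2 · 18). Additivity: v_p(xy) = v_p(x) + v_p(y) = 1 + 2 = 3. (Direct check: xy = 38250 = 5^3 · (306).)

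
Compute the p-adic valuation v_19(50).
v_19(50) = 0

v_19(n) is the largest exponent k such that 19^k divides n. Factor out: 50 = 19^0 · 50. (Sign doesn't affect v_p.) So v_19(50) = 0.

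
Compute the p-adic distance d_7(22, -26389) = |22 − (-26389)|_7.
d_7(22, -26389) = 1/2401

Step 1 — x − y = 22 − (-26389) = 26411. Step 2 — v_7(26411) = 4 (factor: 26411 = (7^4 · 11); the sign does not affect v_p). Step 3 — |x − y|_7 = 7^{-4} = 1/2401.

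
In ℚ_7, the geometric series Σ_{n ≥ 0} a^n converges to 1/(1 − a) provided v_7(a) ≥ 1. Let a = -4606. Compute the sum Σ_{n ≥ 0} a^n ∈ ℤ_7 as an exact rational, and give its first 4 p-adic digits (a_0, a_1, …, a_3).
Σ a^n = 1/(1 − a) = 1/4607;  first 4 digits = (1, 0, 4, 0)

v_7(a) = 2 ≥ 1, so the series converges in ℤ_7 to 1/(1 − a) = 1/(1 − (-4606)) = 1/4607. Expand this rational in ℤ_7: compute digits iteratively via d_i = x_i mod 7, x_{i+1} = (x_i − d_i)/7. The first 4 digits are (1, 0, 4, 0).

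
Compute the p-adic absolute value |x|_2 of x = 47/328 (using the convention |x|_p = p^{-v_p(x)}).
|47/328|_2 = 8

Step 1 — compute v_2(x) by factoring powers of 2 out of the numerator and denominator: v_2(47/328) = -3. Step 2 — apply |x|_p = p^{-v_p(x)} = 2^{3} = 8.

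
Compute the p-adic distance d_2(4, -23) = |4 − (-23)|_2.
d_2(4, -23) = 1

Step 1 — x − y = 4 − (-23) = 27. Step 2 — v_2(27) = 0 (factor: 27 = (2^0 · 27); the sign does not affect v_p). Step 3 — |x − y|_2 = 2^{0} = 1.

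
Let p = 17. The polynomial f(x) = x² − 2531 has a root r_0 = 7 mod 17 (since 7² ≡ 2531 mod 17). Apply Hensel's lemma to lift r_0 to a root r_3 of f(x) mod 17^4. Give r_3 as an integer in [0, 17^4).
r_3 = 33956 (mod 83521)

Hensel's recurrence: r_{i+1} = r_i − f(r_i)·(f′(r_i))^{-1} mod 17^{i+2}, with f′(x) = 2x. Iterate:
  r_0 = 7 (mod 17)
  r_1 = 143 (mod 289)
  r_2 = 4478 (mod 4913)
  r_3 = 33956 (mod 83521)
Final: r_3 = 33956, and one checks f(r_3) ≡ 0 mod 17^4.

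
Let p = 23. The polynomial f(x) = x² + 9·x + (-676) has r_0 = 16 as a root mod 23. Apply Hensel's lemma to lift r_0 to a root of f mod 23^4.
r_3 = 229970 (mod 279841)

Hensel: r_{i+1} = r_i − f(r_i)·(f′(r_i))^{-1} mod 23^{i+2}, f′(x) = 2x + 9. Iterate:
  r_0 = 16 (mod 23)
  r_1 = 384 (mod 529)
  r_2 = 10964 (mod 12167)
  r_3 = 229970 (mod 279841)
Final: r = 229970 satisfies f(r) ≡ 0 mod 23^4.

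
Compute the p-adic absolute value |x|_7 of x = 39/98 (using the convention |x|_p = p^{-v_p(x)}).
|39/98|_7 = 49

Step 1 — compute v_7(x) by factoring powers of 7 out of the numerator and denominator: v_7(39/98) = -2. Step 2 — apply |x|_p = p^{-v_p(x)} = 7^{2} = 49.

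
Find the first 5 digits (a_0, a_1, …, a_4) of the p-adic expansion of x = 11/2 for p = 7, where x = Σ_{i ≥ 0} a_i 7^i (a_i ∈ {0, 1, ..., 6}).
(a_0, …, a_4) = (2, 4, 3, 3, 3)

v_7(11/2) = 0 (numerator and denominator both coprime to 7), so x ∈ ℤ_7^×. Compute digits iteratively via a_i = x_i mod 7, x_{i+1} = (x_i − a_i)/7, with x_0 = x:
  x_0 = 11/2;  a_0 = 2;  x_1 = (x_0 − 2)/7 = 1/2
  x_1 = 1/2;  a_1 = 4;  x_2 = (x_1 − 4)/7 = -1/2
  x_2 = -1/2;  a_2 = 3;  x_3 = (x_2 − 3)/7 = -1/2
  x_3 = -1/2;  a_3 = 3;  x_4 = (x_3 − 3)/7 = -1/2
  x_4 = -1/2;  a_4 = 3;  x_5 = (x_4 − 3)/7 = -1/2
Digits: (2, 4, 3, 3, 3).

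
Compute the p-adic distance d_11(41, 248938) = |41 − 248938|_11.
d_11(41, 248938) = 1/14641

Step 1 — x − y = 41 − 248938 = -248897. Step 2 — v_11(-248897) = 4 (factor: -248897 = −(11^4 · 17); the sign does not affect v_p). Step 3 — |x − y|_11 = 11^{-4} = 1/14641.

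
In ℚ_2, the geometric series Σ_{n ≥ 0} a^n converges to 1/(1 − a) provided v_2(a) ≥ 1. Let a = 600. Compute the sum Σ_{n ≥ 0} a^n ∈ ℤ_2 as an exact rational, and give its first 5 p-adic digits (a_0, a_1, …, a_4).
Σ a^n = 1/(1 − a) = -1/599;  first 5 digits = (1, 0, 0, 1, 1)

v_2(a) = 3 ≥ 1, so the series converges in ℤ_2 to 1/(1 − a) = 1/(1 − 600) = -1/599. Expand this rational in ℤ_2: compute digits iteratively via d_i = x_i mod 2, x_{i+1} = (x_i − d_i)/2. The first 5 digits are (1, 0, 0, 1, 1).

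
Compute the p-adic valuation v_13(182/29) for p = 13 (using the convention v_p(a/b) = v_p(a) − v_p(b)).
v_13(182/29) = 1

Factor powers of 13 from the numerator and denominator of the reduced fraction: 182 = 13^1 · 14 and 29 = 13^0 · 29. Apply v_p(a/b) = v_p(a) − v_p(b): v_13(182/29) = 1 − 0 = 1.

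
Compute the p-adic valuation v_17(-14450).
v_17(-14450) = 2

v_17(n) is the largest exponent k such that 17^k divides n. Factor out: -14450 = -17^2 · 50. (Sign doesn't affect v_p.) So v_17(-14450) = 2.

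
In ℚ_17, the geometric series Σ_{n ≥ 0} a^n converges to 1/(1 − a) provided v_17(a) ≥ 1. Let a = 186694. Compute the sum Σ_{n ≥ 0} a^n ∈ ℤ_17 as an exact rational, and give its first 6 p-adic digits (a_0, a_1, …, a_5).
Σ a^n = 1/(1 − a) = -1/186693;  first 6 digits = (1, 0, 0, 4, 2, 0)

v_17(a) = 3 ≥ 1, so the series converges in ℤ_17 to 1/(1 − a) = 1/(1 − 186694) = -1/186693. Expand this rational in ℤ_17: compute digits iteratively via d_i = x_i mod 17, x_{i+1} = (x_i − d_i)/17. The first 6 digits are (1, 0, 0, 4, 2, 0).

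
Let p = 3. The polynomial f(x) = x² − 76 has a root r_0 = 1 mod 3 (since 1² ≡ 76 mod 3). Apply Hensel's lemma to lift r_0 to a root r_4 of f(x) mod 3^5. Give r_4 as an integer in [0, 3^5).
r_4 = 61 (mod 243)

Hensel's recurrence: r_{i+1} = r_i − f(r_i)·(f′(r_i))^{-1} mod 3^{i+2}, with f′(x) = 2x. Iterate:
  r_0 = 1 (mod 3)
  r_1 = 7 (mod 9)
  r_2 = 7 (mod 27)
  r_3 = 61 (mod 81)
  r_4 = 61 (mod 243)
Final: r_4 = 61, and one checks f(r_4) ≡ 0 mod 3^5.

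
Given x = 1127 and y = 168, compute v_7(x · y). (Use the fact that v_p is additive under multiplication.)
v_7(189336) = 3

v_p(x) = 2 (factor: 1127 = 7^2 · 23); v_p(y) = 1 (factor: 168 = 7^1 · 24). Additivity: v_p(xy) = v_p(x) + v_p(y) = 2 + 1 = 3. (Direct check: xy = 189336 = 7^3 · (552).)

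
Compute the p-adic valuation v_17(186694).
v_17(186694) = 3

v_17(n) is the largest exponent k such that 17^k divides n. Factor out: 186694 = 17^3 · 38. (Sign doesn't affect v_p.) So v_17(186694) = 3.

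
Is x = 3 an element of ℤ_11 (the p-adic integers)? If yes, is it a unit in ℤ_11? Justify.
x ∈ ℤ_11^× (unit); v_11(x) = 0

ℤ_11 = {x ∈ ℚ_11 : v_11(x) ≥ 0} and ℤ_11^× = {x ∈ ℤ_11 : v_11(x) = 0}. Here v_11(3) = v_11(num) − v_11(den) = 0; compare against these criteria.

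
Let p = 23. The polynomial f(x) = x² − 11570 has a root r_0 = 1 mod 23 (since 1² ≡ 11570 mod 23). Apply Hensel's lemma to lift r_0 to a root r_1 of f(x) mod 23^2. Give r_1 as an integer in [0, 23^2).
r_1 = 231 (mod 529)

Hensel's recurrence: r_{i+1} = r_i − f(r_i)·(f′(r_i))^{-1} mod 23^{i+2}, with f′(x) = 2x. Iterate:
  r_0 = 1 (mod 23)
  r_1 = 231 (mod 529)
Final: r_1 = 231, and one checks f(r_1) ≡ 0 mod 23^2.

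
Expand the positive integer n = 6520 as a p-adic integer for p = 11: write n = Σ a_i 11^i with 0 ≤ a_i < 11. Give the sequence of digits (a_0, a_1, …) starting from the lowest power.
(a_0, a_1, …) = (8, 9, 9, 4)

Repeated division by 11 gives the digits low-to-high: 6520 = 8 + 9·11^1 + 9·11^2 + 4·11^3. Digit sequence: (8, 9, 9, 4).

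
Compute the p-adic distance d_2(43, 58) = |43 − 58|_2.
d_2(43, 58) = 1

Step 1 — x − y = 43 − 58 = -15. Step 2 — v_2(-15) = 0 (factor: -15 = −(2^0 · 15); the sign does not affect v_p). Step 3 — |x − y|_2 = 2^{0} = 1.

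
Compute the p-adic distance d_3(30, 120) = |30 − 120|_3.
d_3(30, 120) = 1/9

Step 1 — x − y = 30 − 120 = -90. Step 2 — v_3(-90) = 2 (factor: -90 = −(3^2 · 10); the sign does not affect v_p). Step 3 — |x − y|_3 = 3^{-2} = 1/9.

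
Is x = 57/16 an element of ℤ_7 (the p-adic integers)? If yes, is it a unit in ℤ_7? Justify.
x ∈ ℤ_7^× (unit); v_7(x) = 0

ℤ_7 = {x ∈ ℚ_7 : v_7(x) ≥ 0} and ℤ_7^× = {x ∈ ℤ_7 : v_7(x) = 0}. Here v_7(57/16) = v_7(num) − v_7(den) = 0; compare against these criteria.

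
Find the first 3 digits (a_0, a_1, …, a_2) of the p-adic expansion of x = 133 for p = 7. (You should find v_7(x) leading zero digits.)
(a_0, …, a_2) = (0, 5, 2)

v_7(133) = 1, so a_0 = ... = a_0 = 0. Factor out: x = 7^1 · u with u = 19 a unit in ℤ_7. Expand u iteratively via a_{v+i} = u_i mod 7, u_{i+1} = (u_i − a_{v+i})/7:
  u_0 = 19;  a_1 = 5;  u_1 = (u_0 − 5)/7 = 2
  u_1 = 2;  a_2 = 2;  u_2 = (u_1 − 2)/7 = 0
Digits: (0, 5, 2).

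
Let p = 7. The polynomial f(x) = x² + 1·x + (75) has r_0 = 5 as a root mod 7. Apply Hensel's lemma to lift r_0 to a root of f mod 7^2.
r_1 = 40 (mod 49)

Hensel: r_{i+1} = r_i − f(r_i)·(f′(r_i))^{-1} mod 7^{i+2}, f′(x) = 2x + 1. Iterate:
  r_0 = 5 (mod 7)
  r_1 = 40 (mod 49)
Final: r = 40 satisfies f(r) ≡ 0 mod 7^2.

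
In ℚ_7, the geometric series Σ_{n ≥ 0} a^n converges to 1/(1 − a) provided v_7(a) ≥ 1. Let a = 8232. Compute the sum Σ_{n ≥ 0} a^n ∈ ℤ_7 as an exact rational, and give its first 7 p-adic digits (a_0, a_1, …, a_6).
Σ a^n = 1/(1 − a) = -1/8231;  first 7 digits = (1, 0, 0, 3, 3, 0, 2)

v_7(a) = 3 ≥ 1, so the series converges in ℤ_7 to 1/(1 − a) = 1/(1 − 8232) = -1/8231. Expand this rational in ℤ_7: compute digits iteratively via d_i = x_i mod 7, x_{i+1} = (x_i − d_i)/7. The first 7 digits are (1, 0, 0, 3, 3, 0, 2).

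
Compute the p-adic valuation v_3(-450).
v_3(-450) = 2

v_3(n) is the largest exponent k such that 3^k divides n. Factor out: -450 = -3^2 · 50. (Sign doesn't affect v_p.) So v_3(-450) = 2.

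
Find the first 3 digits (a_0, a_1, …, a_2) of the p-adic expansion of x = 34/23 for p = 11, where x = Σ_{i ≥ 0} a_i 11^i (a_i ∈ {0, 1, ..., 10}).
(a_0, …, a_2) = (1, 1, 9)

v_11(34/23) = 0 (numerator and denominator both coprime to 11), so x ∈ ℤ_11^×. Compute digits iteratively via a_i = x_i mod 11, x_{i+1} = (x_i − a_i)/11, with x_0 = x:
  x_0 = 34/23;  a_0 = 1;  x_1 = (x_0 − 1)/11 = 1/23
  x_1 = 1/23;  a_1 = 1;  x_2 = (x_1 − 1)/11 = -2/23
  x_2 = -2/23;  a_2 = 9;  x_3 = (x_2 − 9)/11 = -19/23
Digits: (1, 1, 9).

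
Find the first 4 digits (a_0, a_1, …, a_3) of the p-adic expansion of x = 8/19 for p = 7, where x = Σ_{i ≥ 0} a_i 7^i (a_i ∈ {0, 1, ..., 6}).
(a_0, …, a_3) = (3, 0, 4, 2)

v_7(8/19) = 0 (numerator and denominator both coprime to 7), so x ∈ ℤ_7^×. Compute digits iteratively via a_i = x_i mod 7, x_{i+1} = (x_i − a_i)/7, with x_0 = x:
  x_0 = 8/19;  a_0 = 3;  x_1 = (x_0 − 3)/7 = -7/19
  x_1 = -7/19;  a_1 = 0;  x_2 = (x_1 − 0)/7 = -1/19
  x_2 = -1/19;  a_2 = 4;  x_3 = (x_2 − 4)/7 = -11/19
  x_3 = -11/19;  a_3 = 2;  x_4 = (x_3 − 2)/7 = -7/19
Digits: (3, 0, 4, 2).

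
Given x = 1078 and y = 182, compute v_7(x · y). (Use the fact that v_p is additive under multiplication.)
v_7(196196) = 3

v_p(x) = 2 (factor: 1078 = 7^2 · 22); v_p(y) = 1 (factor: 182 = 7^1 · 26). Additivity: v_p(xy) = v_p(x) + v_p(y) = 2 + 1 = 3. (Direct check: xy = 196196 = 7^3 · (572).)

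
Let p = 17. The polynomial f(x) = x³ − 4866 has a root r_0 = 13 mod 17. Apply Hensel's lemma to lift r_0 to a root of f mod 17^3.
r_2 = 2495 (mod 4913)

Hensel: r_{i+1} = r_i − f(r_i)/f′(r_i) mod 17^{i+2}, where f′(x) = 3x². Iterate:
  r_0 = 13 (mod 17)
  r_1 = 183 (mod 289)
  r_2 = 2495 (mod 4913)
Final: r = 2495 with f(r) ≡ 0 mod 17^3.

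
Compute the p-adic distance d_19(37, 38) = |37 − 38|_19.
d_19(37, 38) = 1

Step 1 — x − y = 37 − 38 = -1. Step 2 — v_19(-1) = 0 (factor: -1 = −(19^0 · 1); the sign does not affect v_p). Step 3 — |x − y|_19 = 19^{0} = 1.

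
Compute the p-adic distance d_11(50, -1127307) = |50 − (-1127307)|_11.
d_11(50, -1127307) = 1/161051

Step 1 — x − y = 50 − (-1127307) = 1127357. Step 2 — v_11(1127357) = 5 (factor: 1127357 = (11^5 · 7); the sign does not affect v_p). Step 3 — |x − y|_11 = 11^{-5} = 1/161051.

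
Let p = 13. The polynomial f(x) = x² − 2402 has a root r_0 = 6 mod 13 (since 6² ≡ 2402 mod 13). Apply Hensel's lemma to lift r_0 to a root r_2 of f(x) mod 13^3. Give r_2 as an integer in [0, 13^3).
r_2 = 2034 (mod 2197)

Hensel's recurrence: r_{i+1} = r_i − f(r_i)·(f′(r_i))^{-1} mod 13^{i+2}, with f′(x) = 2x. Iterate:
  r_0 = 6 (mod 13)
  r_1 = 6 (mod 169)
  r_2 = 2034 (mod 2197)
Final: r_2 = 2034, and one checks f(r_2) ≡ 0 mod 13^3.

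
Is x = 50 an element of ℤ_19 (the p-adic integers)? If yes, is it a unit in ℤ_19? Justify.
x ∈ ℤ_19^× (unit); v_19(x) = 0

ℤ_19 = {x ∈ ℚ_19 : v_19(x) ≥ 0} and ℤ_19^× = {x ∈ ℤ_19 : v_19(x) = 0}. Here v_19(50) = v_19(num) − v_19(den) = 0; compare against these criteria.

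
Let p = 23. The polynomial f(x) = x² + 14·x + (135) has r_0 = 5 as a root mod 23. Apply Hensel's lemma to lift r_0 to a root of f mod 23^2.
r_1 = 304 (mod 529)

Hensel: r_{i+1} = r_i − f(r_i)·(f′(r_i))^{-1} mod 23^{i+2}, f′(x) = 2x + 14. Iterate:
  r_0 = 5 (mod 23)
  r_1 = 304 (mod 529)
Final: r = 304 satisfies f(r) ≡ 0 mod 23^2.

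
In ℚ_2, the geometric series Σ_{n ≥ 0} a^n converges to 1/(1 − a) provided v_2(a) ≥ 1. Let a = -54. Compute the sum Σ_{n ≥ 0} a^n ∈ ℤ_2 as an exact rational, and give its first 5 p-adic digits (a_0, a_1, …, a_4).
Σ a^n = 1/(1 − a) = 1/55;  first 5 digits = (1, 1, 1, 0, 0)

v_2(a) = 1 ≥ 1, so the series converges in ℤ_2 to 1/(1 − a) = 1/(1 − (-54)) = 1/55. Expand this rational in ℤ_2: compute digits iteratively via d_i = x_i mod 2, x_{i+1} = (x_i − d_i)/2. The first 5 digits are (1, 1, 1, 0, 0).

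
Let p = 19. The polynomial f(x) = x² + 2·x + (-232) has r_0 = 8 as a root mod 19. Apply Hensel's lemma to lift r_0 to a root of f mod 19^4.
r_3 = 122957 (mod 130321)

Hensel: r_{i+1} = r_i − f(r_i)·(f′(r_i))^{-1} mod 19^{i+2}, f′(x) = 2x + 2. Iterate:
  r_0 = 8 (mod 19)
  r_1 = 217 (mod 361)
  r_2 = 6354 (mod 6859)
  r_3 = 122957 (mod 130321)
Final: r = 122957 satisfies f(r) ≡ 0 mod 19^4.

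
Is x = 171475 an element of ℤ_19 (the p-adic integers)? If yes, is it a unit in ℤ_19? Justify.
x ∈ ℤ_19 but not a unit; v_19(x) = 3 > 0

ℤ_19 = {x ∈ ℚ_19 : v_19(x) ≥ 0} and ℤ_19^× = {x ∈ ℤ_19 : v_19(x) = 0}. Here v_19(171475) = v_19(num) − v_19(den) = 3; compare against these criteria.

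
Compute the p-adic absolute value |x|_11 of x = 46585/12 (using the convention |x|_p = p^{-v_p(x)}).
|46585/12|_11 = 1/1331

Step 1 — compute v_11(x) by factoring powers of 11 out of the numerator and denominator: v_11(46585/12) = 3. Step 2 — apply |x|_p = p^{-v_p(x)} = 11^{-3} = 1/1331.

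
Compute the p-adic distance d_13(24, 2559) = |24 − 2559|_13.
d_13(24, 2559) = 1/169

Step 1 — x − y = 24 − 2559 = -2535. Step 2 — v_13(-2535) = 2 (factor: -2535 = −(13^2 · 15); the sign does not affect v_p). Step 3 — |x − y|_13 = 13^{-2} = 1/169.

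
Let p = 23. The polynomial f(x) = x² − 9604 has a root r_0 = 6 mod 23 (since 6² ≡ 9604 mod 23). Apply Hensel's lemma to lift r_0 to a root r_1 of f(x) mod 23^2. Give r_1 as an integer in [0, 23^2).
r_1 = 98 (mod 529)

Hensel's recurrence: r_{i+1} = r_i − f(r_i)·(f′(r_i))^{-1} mod 23^{i+2}, with f′(x) = 2x. Iterate:
  r_0 = 6 (mod 23)
  r_1 = 98 (mod 529)
Final: r_1 = 98, and one checks f(r_1) ≡ 0 mod 23^2.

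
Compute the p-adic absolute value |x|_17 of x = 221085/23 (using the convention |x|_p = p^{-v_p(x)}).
|221085/23|_17 = 1/4913

Step 1 — compute v_17(x) by factoring powers of 17 out of the numerator and denominator: v_17(221085/23) = 3. Step 2 — apply |x|_p = p^{-v_p(x)} = 17^{-3} = 1/4913.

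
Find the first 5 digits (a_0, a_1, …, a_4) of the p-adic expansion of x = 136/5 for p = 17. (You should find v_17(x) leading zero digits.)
(a_0, …, a_4) = (0, 5, 10, 13, 6)

v_17(136/5) = 1, so a_0 = ... = a_0 = 0. Factor out: x = 17^1 · u with u = 8/5 a unit in ℤ_17. Expand u iteratively via a_{v+i} = u_i mod 17, u_{i+1} = (u_i − a_{v+i})/17:
  u_0 = 8/5;  a_1 = 5;  u_1 = (u_0 − 5)/17 = -1/5
  u_1 = -1/5;  a_2 = 10;  u_2 = (u_1 − 10)/17 = -3/5
  u_2 = -3/5;  a_3 = 13;  u_3 = (u_2 − 13)/17 = -4/5
  u_3 = -4/5;  a_4 = 6;  u_4 = (u_3 − 6)/17 = -2/5
Digits: (0, 5, 10, 13, 6).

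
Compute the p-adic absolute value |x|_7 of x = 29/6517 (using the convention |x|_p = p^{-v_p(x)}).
|29/6517|_7 = 343

Step 1 — compute v_7(x) by factoring powers of 7 out of the numerator and denominator: v_7(29/6517) = -3. Step 2 — apply |x|_p = p^{-v_p(x)} = 7^{3} = 343.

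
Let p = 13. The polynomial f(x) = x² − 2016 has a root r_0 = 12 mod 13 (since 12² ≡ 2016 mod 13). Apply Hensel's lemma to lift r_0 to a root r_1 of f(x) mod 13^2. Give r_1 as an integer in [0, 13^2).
r_1 = 90 (mod 169)

Hensel's recurrence: r_{i+1} = r_i − f(r_i)·(f′(r_i))^{-1} mod 13^{i+2}, with f′(x) = 2x. Iterate:
  r_0 = 12 (mod 13)
  r_1 = 90 (mod 169)
Final: r_1 = 90, and one checks f(r_1) ≡ 0 mod 13^2.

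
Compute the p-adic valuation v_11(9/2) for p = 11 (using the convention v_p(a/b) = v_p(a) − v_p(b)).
v_11(9/2) = 0

Factor powers of 11 from the numerator and denominator of the reduced fraction: 9 = 11^0 · 9 and 2 = 11^0 · 2. Apply v_p(a/b) = v_p(a) − v_p(b): v_11(9/2) = 0 − 0 = 0.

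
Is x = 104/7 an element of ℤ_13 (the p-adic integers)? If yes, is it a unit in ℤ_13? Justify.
x ∈ ℤ_13 but not a unit; v_13(x) = 1 > 0

ℤ_13 = {x ∈ ℚ_13 : v_13(x) ≥ 0} and ℤ_13^× = {x ∈ ℤ_13 : v_13(x) = 0}. Here v_13(104/7) = v_13(num) − v_13(den) = 1; compare against these criteria.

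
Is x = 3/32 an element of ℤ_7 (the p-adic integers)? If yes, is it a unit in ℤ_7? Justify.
x ∈ ℤ_7^× (unit); v_7(x) = 0

ℤ_7 = {x ∈ ℚ_7 : v_7(x) ≥ 0} and ℤ_7^× = {x ∈ ℤ_7 : v_7(x) = 0}. Here v_7(3/32) = v_7(num) − v_7(den) = 0; compare against these criteria.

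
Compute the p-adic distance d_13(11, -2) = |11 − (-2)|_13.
d_13(11, -2) = 1/13

Step 1 — x − y = 11 − (-2) = 13. Step 2 — v_13(13) = 1 (factor: 13 = (13^1 · 1); the sign does not affect v_p). Step 3 — |x − y|_13 = 13^{-1} = 1/13.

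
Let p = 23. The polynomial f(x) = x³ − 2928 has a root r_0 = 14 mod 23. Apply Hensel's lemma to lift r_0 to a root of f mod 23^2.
r_1 = 313 (mod 529)

Hensel: r_{i+1} = r_i − f(r_i)/f′(r_i) mod 23^{i+2}, where f′(x) = 3x². Iterate:
  r_0 = 14 (mod 23)
  r_1 = 313 (mod 529)
Final: r = 313 with f(r) ≡ 0 mod 23^2.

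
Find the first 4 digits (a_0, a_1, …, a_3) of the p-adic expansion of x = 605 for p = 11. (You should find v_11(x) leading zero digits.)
(a_0, …, a_3) = (0, 0, 5, 0)

v_11(605) = 2, so a_0 = ... = a_1 = 0. Factor out: x = 11^2 · u with u = 5 a unit in ℤ_11. Expand u iteratively via a_{v+i} = u_i mod 11, u_{i+1} = (u_i − a_{v+i})/11:
  u_0 = 5;  a_2 = 5;  u_1 = (u_0 − 5)/11 = 0
  u_1 = 0;  a_3 = 0;  u_2 = (u_1 − 0)/11 = 0
Digits: (0, 0, 5, 0).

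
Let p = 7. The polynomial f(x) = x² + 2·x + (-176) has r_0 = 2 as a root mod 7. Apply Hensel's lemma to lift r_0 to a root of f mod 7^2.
r_1 = 30 (mod 49)

Hensel: r_{i+1} = r_i − f(r_i)·(f′(r_i))^{-1} mod 7^{i+2}, f′(x) = 2x + 2. Iterate:
  r_0 = 2 (mod 7)
  r_1 = 30 (mod 49)
Final: r = 30 satisfies f(r) ≡ 0 mod 7^2.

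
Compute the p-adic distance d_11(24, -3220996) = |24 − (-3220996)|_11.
d_11(24, -3220996) = 1/161051

Step 1 — x − y = 24 − (-3220996) = 3221020. Step 2 — v_11(3221020) = 5 (factor: 3221020 = (11^5 · 20); the sign does not affect v_p). Step 3 — |x − y|_11 = 11^{-5} = 1/161051.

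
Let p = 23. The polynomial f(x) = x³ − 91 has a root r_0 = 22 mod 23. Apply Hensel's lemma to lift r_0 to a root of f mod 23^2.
r_1 = 206 (mod 529)

Hensel: r_{i+1} = r_i − f(r_i)/f′(r_i) mod 23^{i+2}, where f′(x) = 3x². Iterate:
  r_0 = 22 (mod 23)
  r_1 = 206 (mod 529)
Final: r = 206 with f(r) ≡ 0 mod 23^2.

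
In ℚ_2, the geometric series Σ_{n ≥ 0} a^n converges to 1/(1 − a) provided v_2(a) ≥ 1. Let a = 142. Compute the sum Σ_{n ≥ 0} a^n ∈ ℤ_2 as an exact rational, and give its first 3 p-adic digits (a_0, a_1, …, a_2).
Σ a^n = 1/(1 − a) = -1/141;  first 3 digits = (1, 1, 0)

v_2(a) = 1 ≥ 1, so the series converges in ℤ_2 to 1/(1 − a) = 1/(1 − 142) = -1/141. Expand this rational in ℤ_2: compute digits iteratively via d_i = x_i mod 2, x_{i+1} = (x_i − d_i)/2. The first 3 digits are (1, 1, 0).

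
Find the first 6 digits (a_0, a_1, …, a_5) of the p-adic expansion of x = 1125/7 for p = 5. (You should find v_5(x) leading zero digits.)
(a_0, …, a_5) = (0, 0, 0, 2, 2, 1)

v_5(1125/7) = 3, so a_0 = ... = a_2 = 0. Factor out: x = 5^3 · u with u = 9/7 a unit in ℤ_5. Expand u iteratively via a_{v+i} = u_i mod 5, u_{i+1} = (u_i − a_{v+i})/5:
  u_0 = 9/7;  a_3 = 2;  u_1 = (u_0 − 2)/5 = -1/7
  u_1 = -1/7;  a_4 = 2;  u_2 = (u_1 − 2)/5 = -3/7
  u_2 = -3/7;  a_5 = 1;  u_3 = (u_2 − 1)/5 = -2/7
Digits: (0, 0, 0, 2, 2, 1).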